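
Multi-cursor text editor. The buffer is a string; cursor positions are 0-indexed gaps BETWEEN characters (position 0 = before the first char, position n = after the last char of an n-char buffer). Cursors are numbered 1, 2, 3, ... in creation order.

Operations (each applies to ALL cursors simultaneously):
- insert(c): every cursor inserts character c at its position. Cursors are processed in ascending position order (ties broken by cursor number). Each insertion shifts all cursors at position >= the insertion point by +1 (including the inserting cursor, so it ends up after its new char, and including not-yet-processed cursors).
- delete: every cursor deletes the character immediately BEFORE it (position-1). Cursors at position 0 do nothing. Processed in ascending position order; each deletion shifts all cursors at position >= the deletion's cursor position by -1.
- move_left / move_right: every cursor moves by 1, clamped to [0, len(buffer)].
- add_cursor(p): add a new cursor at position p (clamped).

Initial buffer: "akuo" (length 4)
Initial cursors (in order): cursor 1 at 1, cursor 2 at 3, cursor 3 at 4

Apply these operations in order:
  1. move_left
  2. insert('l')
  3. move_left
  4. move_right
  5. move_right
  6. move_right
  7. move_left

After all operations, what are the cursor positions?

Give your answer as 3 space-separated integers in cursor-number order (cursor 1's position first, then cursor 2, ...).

Answer: 2 5 6

Derivation:
After op 1 (move_left): buffer="akuo" (len 4), cursors c1@0 c2@2 c3@3, authorship ....
After op 2 (insert('l')): buffer="laklulo" (len 7), cursors c1@1 c2@4 c3@6, authorship 1..2.3.
After op 3 (move_left): buffer="laklulo" (len 7), cursors c1@0 c2@3 c3@5, authorship 1..2.3.
After op 4 (move_right): buffer="laklulo" (len 7), cursors c1@1 c2@4 c3@6, authorship 1..2.3.
After op 5 (move_right): buffer="laklulo" (len 7), cursors c1@2 c2@5 c3@7, authorship 1..2.3.
After op 6 (move_right): buffer="laklulo" (len 7), cursors c1@3 c2@6 c3@7, authorship 1..2.3.
After op 7 (move_left): buffer="laklulo" (len 7), cursors c1@2 c2@5 c3@6, authorship 1..2.3.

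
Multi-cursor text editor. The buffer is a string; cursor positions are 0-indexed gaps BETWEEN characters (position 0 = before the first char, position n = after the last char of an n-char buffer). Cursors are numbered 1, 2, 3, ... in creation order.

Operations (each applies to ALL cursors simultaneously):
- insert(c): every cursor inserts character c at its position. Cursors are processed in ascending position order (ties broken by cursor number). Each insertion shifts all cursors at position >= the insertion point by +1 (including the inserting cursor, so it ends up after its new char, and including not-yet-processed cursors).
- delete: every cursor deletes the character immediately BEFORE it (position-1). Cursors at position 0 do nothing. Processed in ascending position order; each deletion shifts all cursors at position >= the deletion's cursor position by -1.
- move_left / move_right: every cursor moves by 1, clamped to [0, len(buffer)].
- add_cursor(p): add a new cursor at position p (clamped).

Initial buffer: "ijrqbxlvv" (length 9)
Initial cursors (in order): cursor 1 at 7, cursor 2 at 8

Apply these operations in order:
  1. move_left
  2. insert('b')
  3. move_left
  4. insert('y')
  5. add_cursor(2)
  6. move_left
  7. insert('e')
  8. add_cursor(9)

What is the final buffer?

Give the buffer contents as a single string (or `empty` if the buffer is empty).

Answer: iejrqbxeybleybvv

Derivation:
After op 1 (move_left): buffer="ijrqbxlvv" (len 9), cursors c1@6 c2@7, authorship .........
After op 2 (insert('b')): buffer="ijrqbxblbvv" (len 11), cursors c1@7 c2@9, authorship ......1.2..
After op 3 (move_left): buffer="ijrqbxblbvv" (len 11), cursors c1@6 c2@8, authorship ......1.2..
After op 4 (insert('y')): buffer="ijrqbxyblybvv" (len 13), cursors c1@7 c2@10, authorship ......11.22..
After op 5 (add_cursor(2)): buffer="ijrqbxyblybvv" (len 13), cursors c3@2 c1@7 c2@10, authorship ......11.22..
After op 6 (move_left): buffer="ijrqbxyblybvv" (len 13), cursors c3@1 c1@6 c2@9, authorship ......11.22..
After op 7 (insert('e')): buffer="iejrqbxeybleybvv" (len 16), cursors c3@2 c1@8 c2@12, authorship .3.....111.222..
After op 8 (add_cursor(9)): buffer="iejrqbxeybleybvv" (len 16), cursors c3@2 c1@8 c4@9 c2@12, authorship .3.....111.222..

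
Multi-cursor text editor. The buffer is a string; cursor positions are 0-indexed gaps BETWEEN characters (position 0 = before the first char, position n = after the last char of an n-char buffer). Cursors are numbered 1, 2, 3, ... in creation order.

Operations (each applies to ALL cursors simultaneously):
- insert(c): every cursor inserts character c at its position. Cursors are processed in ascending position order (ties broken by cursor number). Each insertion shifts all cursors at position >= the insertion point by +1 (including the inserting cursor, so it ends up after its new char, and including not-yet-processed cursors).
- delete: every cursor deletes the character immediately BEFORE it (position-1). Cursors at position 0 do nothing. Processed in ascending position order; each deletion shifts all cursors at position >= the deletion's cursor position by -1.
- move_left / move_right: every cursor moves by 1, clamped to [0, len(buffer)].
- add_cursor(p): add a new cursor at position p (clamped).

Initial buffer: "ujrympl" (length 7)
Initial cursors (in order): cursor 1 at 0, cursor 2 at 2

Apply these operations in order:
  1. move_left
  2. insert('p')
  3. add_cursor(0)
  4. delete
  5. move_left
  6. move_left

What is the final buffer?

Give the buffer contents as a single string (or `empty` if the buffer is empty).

After op 1 (move_left): buffer="ujrympl" (len 7), cursors c1@0 c2@1, authorship .......
After op 2 (insert('p')): buffer="pupjrympl" (len 9), cursors c1@1 c2@3, authorship 1.2......
After op 3 (add_cursor(0)): buffer="pupjrympl" (len 9), cursors c3@0 c1@1 c2@3, authorship 1.2......
After op 4 (delete): buffer="ujrympl" (len 7), cursors c1@0 c3@0 c2@1, authorship .......
After op 5 (move_left): buffer="ujrympl" (len 7), cursors c1@0 c2@0 c3@0, authorship .......
After op 6 (move_left): buffer="ujrympl" (len 7), cursors c1@0 c2@0 c3@0, authorship .......

Answer: ujrympl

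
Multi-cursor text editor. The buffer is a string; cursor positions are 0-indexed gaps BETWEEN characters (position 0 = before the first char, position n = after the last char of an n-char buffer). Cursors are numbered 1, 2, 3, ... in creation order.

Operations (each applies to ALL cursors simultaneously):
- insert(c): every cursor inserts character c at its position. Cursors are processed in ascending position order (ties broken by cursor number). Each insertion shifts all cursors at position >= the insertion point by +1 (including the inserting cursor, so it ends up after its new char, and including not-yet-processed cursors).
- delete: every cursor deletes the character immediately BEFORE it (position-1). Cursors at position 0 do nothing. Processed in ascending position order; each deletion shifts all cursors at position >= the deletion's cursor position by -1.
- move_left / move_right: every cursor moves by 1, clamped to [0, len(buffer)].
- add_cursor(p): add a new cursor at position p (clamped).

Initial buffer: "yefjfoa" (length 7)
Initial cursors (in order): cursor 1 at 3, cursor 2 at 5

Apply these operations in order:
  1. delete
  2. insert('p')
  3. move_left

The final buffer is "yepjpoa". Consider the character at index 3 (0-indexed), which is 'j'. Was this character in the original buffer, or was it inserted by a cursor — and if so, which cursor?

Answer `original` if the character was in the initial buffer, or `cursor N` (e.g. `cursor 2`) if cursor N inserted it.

Answer: original

Derivation:
After op 1 (delete): buffer="yejoa" (len 5), cursors c1@2 c2@3, authorship .....
After op 2 (insert('p')): buffer="yepjpoa" (len 7), cursors c1@3 c2@5, authorship ..1.2..
After op 3 (move_left): buffer="yepjpoa" (len 7), cursors c1@2 c2@4, authorship ..1.2..
Authorship (.=original, N=cursor N): . . 1 . 2 . .
Index 3: author = original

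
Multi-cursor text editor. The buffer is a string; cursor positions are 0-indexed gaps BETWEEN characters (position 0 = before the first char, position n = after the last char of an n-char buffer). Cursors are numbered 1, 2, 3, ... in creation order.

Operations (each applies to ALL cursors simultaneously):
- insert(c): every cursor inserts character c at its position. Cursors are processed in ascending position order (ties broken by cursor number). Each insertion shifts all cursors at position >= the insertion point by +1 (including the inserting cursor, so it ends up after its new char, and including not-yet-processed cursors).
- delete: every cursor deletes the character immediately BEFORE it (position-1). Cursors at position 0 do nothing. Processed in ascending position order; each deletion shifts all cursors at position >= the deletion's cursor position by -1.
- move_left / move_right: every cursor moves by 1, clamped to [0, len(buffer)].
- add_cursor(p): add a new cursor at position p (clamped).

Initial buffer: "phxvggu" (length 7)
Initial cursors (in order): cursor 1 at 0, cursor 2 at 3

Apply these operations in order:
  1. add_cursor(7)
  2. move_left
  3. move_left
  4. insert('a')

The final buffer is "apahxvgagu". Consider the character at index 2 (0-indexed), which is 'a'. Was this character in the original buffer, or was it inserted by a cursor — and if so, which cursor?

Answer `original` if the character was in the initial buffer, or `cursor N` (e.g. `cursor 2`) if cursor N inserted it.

Answer: cursor 2

Derivation:
After op 1 (add_cursor(7)): buffer="phxvggu" (len 7), cursors c1@0 c2@3 c3@7, authorship .......
After op 2 (move_left): buffer="phxvggu" (len 7), cursors c1@0 c2@2 c3@6, authorship .......
After op 3 (move_left): buffer="phxvggu" (len 7), cursors c1@0 c2@1 c3@5, authorship .......
After op 4 (insert('a')): buffer="apahxvgagu" (len 10), cursors c1@1 c2@3 c3@8, authorship 1.2....3..
Authorship (.=original, N=cursor N): 1 . 2 . . . . 3 . .
Index 2: author = 2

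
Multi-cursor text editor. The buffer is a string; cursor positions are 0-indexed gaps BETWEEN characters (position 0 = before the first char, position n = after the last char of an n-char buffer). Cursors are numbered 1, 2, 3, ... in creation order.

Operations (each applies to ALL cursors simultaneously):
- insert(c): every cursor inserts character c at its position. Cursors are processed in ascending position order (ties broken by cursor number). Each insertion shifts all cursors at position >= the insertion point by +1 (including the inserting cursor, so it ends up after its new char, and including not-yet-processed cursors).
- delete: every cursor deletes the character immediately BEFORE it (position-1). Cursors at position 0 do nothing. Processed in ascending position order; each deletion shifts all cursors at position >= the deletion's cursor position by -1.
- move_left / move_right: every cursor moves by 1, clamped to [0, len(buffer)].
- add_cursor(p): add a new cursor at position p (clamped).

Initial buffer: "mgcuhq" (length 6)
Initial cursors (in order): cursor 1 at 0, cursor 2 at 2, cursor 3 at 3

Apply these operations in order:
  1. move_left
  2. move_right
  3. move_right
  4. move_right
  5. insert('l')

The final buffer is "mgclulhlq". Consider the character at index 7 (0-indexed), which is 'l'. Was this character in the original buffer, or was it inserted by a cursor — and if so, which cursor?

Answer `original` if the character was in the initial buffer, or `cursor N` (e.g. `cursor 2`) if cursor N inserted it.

After op 1 (move_left): buffer="mgcuhq" (len 6), cursors c1@0 c2@1 c3@2, authorship ......
After op 2 (move_right): buffer="mgcuhq" (len 6), cursors c1@1 c2@2 c3@3, authorship ......
After op 3 (move_right): buffer="mgcuhq" (len 6), cursors c1@2 c2@3 c3@4, authorship ......
After op 4 (move_right): buffer="mgcuhq" (len 6), cursors c1@3 c2@4 c3@5, authorship ......
After op 5 (insert('l')): buffer="mgclulhlq" (len 9), cursors c1@4 c2@6 c3@8, authorship ...1.2.3.
Authorship (.=original, N=cursor N): . . . 1 . 2 . 3 .
Index 7: author = 3

Answer: cursor 3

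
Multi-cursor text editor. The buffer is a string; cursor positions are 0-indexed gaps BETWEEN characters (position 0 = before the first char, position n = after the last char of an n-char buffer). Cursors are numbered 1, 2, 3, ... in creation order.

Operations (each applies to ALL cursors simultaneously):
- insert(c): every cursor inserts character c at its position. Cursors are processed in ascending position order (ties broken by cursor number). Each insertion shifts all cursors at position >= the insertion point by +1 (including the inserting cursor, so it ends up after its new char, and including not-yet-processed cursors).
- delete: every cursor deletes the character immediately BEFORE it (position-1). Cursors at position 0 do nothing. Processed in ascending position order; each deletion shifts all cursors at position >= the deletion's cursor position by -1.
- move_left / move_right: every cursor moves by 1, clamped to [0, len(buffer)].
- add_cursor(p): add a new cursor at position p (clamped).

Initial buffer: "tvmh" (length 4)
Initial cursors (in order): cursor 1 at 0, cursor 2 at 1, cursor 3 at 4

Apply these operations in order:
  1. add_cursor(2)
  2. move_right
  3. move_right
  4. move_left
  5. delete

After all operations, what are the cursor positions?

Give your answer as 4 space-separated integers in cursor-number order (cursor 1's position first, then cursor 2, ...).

After op 1 (add_cursor(2)): buffer="tvmh" (len 4), cursors c1@0 c2@1 c4@2 c3@4, authorship ....
After op 2 (move_right): buffer="tvmh" (len 4), cursors c1@1 c2@2 c4@3 c3@4, authorship ....
After op 3 (move_right): buffer="tvmh" (len 4), cursors c1@2 c2@3 c3@4 c4@4, authorship ....
After op 4 (move_left): buffer="tvmh" (len 4), cursors c1@1 c2@2 c3@3 c4@3, authorship ....
After op 5 (delete): buffer="h" (len 1), cursors c1@0 c2@0 c3@0 c4@0, authorship .

Answer: 0 0 0 0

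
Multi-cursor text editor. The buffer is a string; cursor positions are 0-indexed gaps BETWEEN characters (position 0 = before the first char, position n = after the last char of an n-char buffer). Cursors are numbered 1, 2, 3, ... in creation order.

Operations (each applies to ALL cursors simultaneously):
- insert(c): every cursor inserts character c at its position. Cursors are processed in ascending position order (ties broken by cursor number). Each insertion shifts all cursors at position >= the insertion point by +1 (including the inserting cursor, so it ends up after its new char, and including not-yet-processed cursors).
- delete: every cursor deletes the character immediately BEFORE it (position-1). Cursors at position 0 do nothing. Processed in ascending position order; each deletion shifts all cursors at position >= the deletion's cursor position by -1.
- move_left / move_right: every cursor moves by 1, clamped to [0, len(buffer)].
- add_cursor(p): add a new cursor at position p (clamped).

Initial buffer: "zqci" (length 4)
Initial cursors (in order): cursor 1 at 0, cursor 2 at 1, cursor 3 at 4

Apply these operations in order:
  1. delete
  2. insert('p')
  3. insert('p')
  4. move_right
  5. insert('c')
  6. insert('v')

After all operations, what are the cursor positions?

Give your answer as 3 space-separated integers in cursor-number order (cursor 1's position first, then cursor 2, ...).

After op 1 (delete): buffer="qc" (len 2), cursors c1@0 c2@0 c3@2, authorship ..
After op 2 (insert('p')): buffer="ppqcp" (len 5), cursors c1@2 c2@2 c3@5, authorship 12..3
After op 3 (insert('p')): buffer="ppppqcpp" (len 8), cursors c1@4 c2@4 c3@8, authorship 1212..33
After op 4 (move_right): buffer="ppppqcpp" (len 8), cursors c1@5 c2@5 c3@8, authorship 1212..33
After op 5 (insert('c')): buffer="ppppqcccppc" (len 11), cursors c1@7 c2@7 c3@11, authorship 1212.12.333
After op 6 (insert('v')): buffer="ppppqccvvcppcv" (len 14), cursors c1@9 c2@9 c3@14, authorship 1212.1212.3333

Answer: 9 9 14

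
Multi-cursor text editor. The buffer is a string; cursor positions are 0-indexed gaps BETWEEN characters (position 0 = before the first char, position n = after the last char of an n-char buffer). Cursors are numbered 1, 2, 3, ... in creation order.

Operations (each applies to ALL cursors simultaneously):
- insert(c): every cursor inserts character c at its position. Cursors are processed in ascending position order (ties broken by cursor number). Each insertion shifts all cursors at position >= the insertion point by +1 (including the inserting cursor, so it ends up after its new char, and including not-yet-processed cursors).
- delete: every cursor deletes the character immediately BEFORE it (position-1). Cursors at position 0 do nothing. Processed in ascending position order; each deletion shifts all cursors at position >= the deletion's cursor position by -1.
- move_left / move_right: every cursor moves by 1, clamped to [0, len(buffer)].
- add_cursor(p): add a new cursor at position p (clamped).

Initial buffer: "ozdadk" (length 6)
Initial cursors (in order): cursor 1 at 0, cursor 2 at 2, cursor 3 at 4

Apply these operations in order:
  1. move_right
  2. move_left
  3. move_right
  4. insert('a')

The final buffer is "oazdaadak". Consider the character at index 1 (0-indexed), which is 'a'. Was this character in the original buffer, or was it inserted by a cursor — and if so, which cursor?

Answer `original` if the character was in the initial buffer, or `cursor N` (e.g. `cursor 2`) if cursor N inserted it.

Answer: cursor 1

Derivation:
After op 1 (move_right): buffer="ozdadk" (len 6), cursors c1@1 c2@3 c3@5, authorship ......
After op 2 (move_left): buffer="ozdadk" (len 6), cursors c1@0 c2@2 c3@4, authorship ......
After op 3 (move_right): buffer="ozdadk" (len 6), cursors c1@1 c2@3 c3@5, authorship ......
After op 4 (insert('a')): buffer="oazdaadak" (len 9), cursors c1@2 c2@5 c3@8, authorship .1..2..3.
Authorship (.=original, N=cursor N): . 1 . . 2 . . 3 .
Index 1: author = 1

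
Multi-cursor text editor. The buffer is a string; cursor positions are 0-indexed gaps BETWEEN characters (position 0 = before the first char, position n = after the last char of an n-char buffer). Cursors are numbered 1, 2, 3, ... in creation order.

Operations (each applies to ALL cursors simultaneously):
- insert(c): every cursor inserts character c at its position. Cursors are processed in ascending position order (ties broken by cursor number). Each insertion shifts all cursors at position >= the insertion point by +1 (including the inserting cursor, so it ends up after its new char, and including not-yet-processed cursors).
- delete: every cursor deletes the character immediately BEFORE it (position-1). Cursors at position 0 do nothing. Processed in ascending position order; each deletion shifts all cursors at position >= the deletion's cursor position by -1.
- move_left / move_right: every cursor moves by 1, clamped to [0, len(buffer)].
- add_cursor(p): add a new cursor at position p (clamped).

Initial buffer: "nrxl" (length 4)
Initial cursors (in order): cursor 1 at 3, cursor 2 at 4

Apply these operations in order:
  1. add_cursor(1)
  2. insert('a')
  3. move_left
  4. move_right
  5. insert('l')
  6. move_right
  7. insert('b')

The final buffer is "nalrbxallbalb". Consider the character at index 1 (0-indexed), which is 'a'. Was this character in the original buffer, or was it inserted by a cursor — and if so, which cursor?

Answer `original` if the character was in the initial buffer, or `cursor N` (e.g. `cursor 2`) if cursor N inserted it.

Answer: cursor 3

Derivation:
After op 1 (add_cursor(1)): buffer="nrxl" (len 4), cursors c3@1 c1@3 c2@4, authorship ....
After op 2 (insert('a')): buffer="narxala" (len 7), cursors c3@2 c1@5 c2@7, authorship .3..1.2
After op 3 (move_left): buffer="narxala" (len 7), cursors c3@1 c1@4 c2@6, authorship .3..1.2
After op 4 (move_right): buffer="narxala" (len 7), cursors c3@2 c1@5 c2@7, authorship .3..1.2
After op 5 (insert('l')): buffer="nalrxallal" (len 10), cursors c3@3 c1@7 c2@10, authorship .33..11.22
After op 6 (move_right): buffer="nalrxallal" (len 10), cursors c3@4 c1@8 c2@10, authorship .33..11.22
After op 7 (insert('b')): buffer="nalrbxallbalb" (len 13), cursors c3@5 c1@10 c2@13, authorship .33.3.11.1222
Authorship (.=original, N=cursor N): . 3 3 . 3 . 1 1 . 1 2 2 2
Index 1: author = 3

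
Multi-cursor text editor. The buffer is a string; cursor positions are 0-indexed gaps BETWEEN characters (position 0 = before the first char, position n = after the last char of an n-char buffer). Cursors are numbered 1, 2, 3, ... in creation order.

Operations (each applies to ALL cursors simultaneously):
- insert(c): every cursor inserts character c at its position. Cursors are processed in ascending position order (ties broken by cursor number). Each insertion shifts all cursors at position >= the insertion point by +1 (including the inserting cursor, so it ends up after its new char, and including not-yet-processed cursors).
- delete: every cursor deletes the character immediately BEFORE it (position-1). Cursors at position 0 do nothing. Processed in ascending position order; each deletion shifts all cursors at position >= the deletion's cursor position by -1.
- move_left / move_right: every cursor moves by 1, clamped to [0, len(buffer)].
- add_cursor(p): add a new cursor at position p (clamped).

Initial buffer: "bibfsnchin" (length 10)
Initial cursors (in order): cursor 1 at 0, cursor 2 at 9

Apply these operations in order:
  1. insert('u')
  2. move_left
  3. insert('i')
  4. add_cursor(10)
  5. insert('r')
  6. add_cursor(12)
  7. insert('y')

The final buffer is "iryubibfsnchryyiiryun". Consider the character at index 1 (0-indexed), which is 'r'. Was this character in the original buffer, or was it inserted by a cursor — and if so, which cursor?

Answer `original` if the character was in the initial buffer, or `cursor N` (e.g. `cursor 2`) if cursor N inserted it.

After op 1 (insert('u')): buffer="ubibfsnchiun" (len 12), cursors c1@1 c2@11, authorship 1.........2.
After op 2 (move_left): buffer="ubibfsnchiun" (len 12), cursors c1@0 c2@10, authorship 1.........2.
After op 3 (insert('i')): buffer="iubibfsnchiiun" (len 14), cursors c1@1 c2@12, authorship 11.........22.
After op 4 (add_cursor(10)): buffer="iubibfsnchiiun" (len 14), cursors c1@1 c3@10 c2@12, authorship 11.........22.
After op 5 (insert('r')): buffer="irubibfsnchriirun" (len 17), cursors c1@2 c3@12 c2@15, authorship 111........3.222.
After op 6 (add_cursor(12)): buffer="irubibfsnchriirun" (len 17), cursors c1@2 c3@12 c4@12 c2@15, authorship 111........3.222.
After op 7 (insert('y')): buffer="iryubibfsnchryyiiryun" (len 21), cursors c1@3 c3@15 c4@15 c2@19, authorship 1111........334.2222.
Authorship (.=original, N=cursor N): 1 1 1 1 . . . . . . . . 3 3 4 . 2 2 2 2 .
Index 1: author = 1

Answer: cursor 1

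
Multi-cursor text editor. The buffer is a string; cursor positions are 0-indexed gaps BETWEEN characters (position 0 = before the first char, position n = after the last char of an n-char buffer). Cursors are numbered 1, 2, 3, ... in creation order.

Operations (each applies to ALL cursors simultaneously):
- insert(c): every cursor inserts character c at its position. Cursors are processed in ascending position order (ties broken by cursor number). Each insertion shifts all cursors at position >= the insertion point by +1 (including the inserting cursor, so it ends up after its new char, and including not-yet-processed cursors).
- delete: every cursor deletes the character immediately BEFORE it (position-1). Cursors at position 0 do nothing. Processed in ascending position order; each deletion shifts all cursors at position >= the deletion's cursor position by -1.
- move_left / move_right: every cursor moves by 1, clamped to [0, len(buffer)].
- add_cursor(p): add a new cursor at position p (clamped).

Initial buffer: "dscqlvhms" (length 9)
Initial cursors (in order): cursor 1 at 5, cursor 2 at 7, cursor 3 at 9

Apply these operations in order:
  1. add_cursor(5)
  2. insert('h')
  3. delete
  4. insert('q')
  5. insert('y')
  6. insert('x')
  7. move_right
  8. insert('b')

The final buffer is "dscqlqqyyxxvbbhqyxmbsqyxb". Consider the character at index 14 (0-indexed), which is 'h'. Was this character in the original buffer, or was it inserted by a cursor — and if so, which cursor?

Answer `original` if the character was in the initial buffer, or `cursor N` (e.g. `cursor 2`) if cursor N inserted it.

After op 1 (add_cursor(5)): buffer="dscqlvhms" (len 9), cursors c1@5 c4@5 c2@7 c3@9, authorship .........
After op 2 (insert('h')): buffer="dscqlhhvhhmsh" (len 13), cursors c1@7 c4@7 c2@10 c3@13, authorship .....14..2..3
After op 3 (delete): buffer="dscqlvhms" (len 9), cursors c1@5 c4@5 c2@7 c3@9, authorship .........
After op 4 (insert('q')): buffer="dscqlqqvhqmsq" (len 13), cursors c1@7 c4@7 c2@10 c3@13, authorship .....14..2..3
After op 5 (insert('y')): buffer="dscqlqqyyvhqymsqy" (len 17), cursors c1@9 c4@9 c2@13 c3@17, authorship .....1414..22..33
After op 6 (insert('x')): buffer="dscqlqqyyxxvhqyxmsqyx" (len 21), cursors c1@11 c4@11 c2@16 c3@21, authorship .....141414..222..333
After op 7 (move_right): buffer="dscqlqqyyxxvhqyxmsqyx" (len 21), cursors c1@12 c4@12 c2@17 c3@21, authorship .....141414..222..333
After op 8 (insert('b')): buffer="dscqlqqyyxxvbbhqyxmbsqyxb" (len 25), cursors c1@14 c4@14 c2@20 c3@25, authorship .....141414.14.222.2.3333
Authorship (.=original, N=cursor N): . . . . . 1 4 1 4 1 4 . 1 4 . 2 2 2 . 2 . 3 3 3 3
Index 14: author = original

Answer: original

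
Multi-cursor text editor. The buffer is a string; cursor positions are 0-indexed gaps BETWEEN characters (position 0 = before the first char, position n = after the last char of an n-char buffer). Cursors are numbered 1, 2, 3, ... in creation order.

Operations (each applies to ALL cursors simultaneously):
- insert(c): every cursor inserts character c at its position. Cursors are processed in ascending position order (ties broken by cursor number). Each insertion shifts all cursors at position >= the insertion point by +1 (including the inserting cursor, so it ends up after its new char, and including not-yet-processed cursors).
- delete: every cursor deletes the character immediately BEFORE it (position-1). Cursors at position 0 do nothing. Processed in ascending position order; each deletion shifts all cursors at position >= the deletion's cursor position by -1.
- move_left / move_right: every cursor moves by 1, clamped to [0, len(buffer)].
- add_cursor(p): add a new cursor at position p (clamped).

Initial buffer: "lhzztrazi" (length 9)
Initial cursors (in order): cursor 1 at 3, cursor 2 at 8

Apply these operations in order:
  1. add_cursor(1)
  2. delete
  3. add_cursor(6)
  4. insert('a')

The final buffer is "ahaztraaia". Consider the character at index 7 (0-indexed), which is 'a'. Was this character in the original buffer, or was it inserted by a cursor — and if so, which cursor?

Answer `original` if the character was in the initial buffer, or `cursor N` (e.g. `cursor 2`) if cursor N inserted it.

Answer: cursor 2

Derivation:
After op 1 (add_cursor(1)): buffer="lhzztrazi" (len 9), cursors c3@1 c1@3 c2@8, authorship .........
After op 2 (delete): buffer="hztrai" (len 6), cursors c3@0 c1@1 c2@5, authorship ......
After op 3 (add_cursor(6)): buffer="hztrai" (len 6), cursors c3@0 c1@1 c2@5 c4@6, authorship ......
After op 4 (insert('a')): buffer="ahaztraaia" (len 10), cursors c3@1 c1@3 c2@8 c4@10, authorship 3.1....2.4
Authorship (.=original, N=cursor N): 3 . 1 . . . . 2 . 4
Index 7: author = 2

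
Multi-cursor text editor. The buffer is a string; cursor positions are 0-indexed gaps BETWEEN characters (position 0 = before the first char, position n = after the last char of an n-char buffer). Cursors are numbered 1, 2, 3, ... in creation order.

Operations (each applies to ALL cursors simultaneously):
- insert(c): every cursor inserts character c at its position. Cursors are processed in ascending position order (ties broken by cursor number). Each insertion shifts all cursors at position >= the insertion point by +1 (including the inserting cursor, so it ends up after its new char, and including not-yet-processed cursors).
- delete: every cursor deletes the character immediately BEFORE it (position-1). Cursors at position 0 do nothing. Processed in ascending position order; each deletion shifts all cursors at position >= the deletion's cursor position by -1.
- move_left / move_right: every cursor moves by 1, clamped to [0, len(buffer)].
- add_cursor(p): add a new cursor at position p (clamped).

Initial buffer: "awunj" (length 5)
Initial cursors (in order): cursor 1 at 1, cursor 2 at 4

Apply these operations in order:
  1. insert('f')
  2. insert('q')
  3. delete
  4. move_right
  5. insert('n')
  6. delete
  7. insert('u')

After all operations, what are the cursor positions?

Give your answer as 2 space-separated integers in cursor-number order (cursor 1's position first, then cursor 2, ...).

Answer: 4 9

Derivation:
After op 1 (insert('f')): buffer="afwunfj" (len 7), cursors c1@2 c2@6, authorship .1...2.
After op 2 (insert('q')): buffer="afqwunfqj" (len 9), cursors c1@3 c2@8, authorship .11...22.
After op 3 (delete): buffer="afwunfj" (len 7), cursors c1@2 c2@6, authorship .1...2.
After op 4 (move_right): buffer="afwunfj" (len 7), cursors c1@3 c2@7, authorship .1...2.
After op 5 (insert('n')): buffer="afwnunfjn" (len 9), cursors c1@4 c2@9, authorship .1.1..2.2
After op 6 (delete): buffer="afwunfj" (len 7), cursors c1@3 c2@7, authorship .1...2.
After op 7 (insert('u')): buffer="afwuunfju" (len 9), cursors c1@4 c2@9, authorship .1.1..2.2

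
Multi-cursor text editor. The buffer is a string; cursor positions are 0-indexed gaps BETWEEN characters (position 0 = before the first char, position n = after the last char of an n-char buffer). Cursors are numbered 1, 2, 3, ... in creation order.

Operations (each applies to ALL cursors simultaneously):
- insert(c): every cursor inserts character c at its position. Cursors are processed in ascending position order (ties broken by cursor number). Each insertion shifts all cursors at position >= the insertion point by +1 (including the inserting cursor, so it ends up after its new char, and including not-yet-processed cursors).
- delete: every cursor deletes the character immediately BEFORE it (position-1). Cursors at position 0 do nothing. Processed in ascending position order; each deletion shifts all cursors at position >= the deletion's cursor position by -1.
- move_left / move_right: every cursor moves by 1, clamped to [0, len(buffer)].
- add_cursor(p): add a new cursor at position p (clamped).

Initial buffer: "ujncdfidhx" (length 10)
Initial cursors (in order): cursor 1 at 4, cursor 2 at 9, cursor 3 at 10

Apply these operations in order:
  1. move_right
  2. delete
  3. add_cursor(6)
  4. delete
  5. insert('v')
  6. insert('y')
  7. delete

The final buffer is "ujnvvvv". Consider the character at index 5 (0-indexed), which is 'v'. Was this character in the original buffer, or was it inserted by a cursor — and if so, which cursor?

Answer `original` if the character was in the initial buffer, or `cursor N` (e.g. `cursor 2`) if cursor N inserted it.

After op 1 (move_right): buffer="ujncdfidhx" (len 10), cursors c1@5 c2@10 c3@10, authorship ..........
After op 2 (delete): buffer="ujncfid" (len 7), cursors c1@4 c2@7 c3@7, authorship .......
After op 3 (add_cursor(6)): buffer="ujncfid" (len 7), cursors c1@4 c4@6 c2@7 c3@7, authorship .......
After op 4 (delete): buffer="ujn" (len 3), cursors c1@3 c2@3 c3@3 c4@3, authorship ...
After op 5 (insert('v')): buffer="ujnvvvv" (len 7), cursors c1@7 c2@7 c3@7 c4@7, authorship ...1234
After op 6 (insert('y')): buffer="ujnvvvvyyyy" (len 11), cursors c1@11 c2@11 c3@11 c4@11, authorship ...12341234
After op 7 (delete): buffer="ujnvvvv" (len 7), cursors c1@7 c2@7 c3@7 c4@7, authorship ...1234
Authorship (.=original, N=cursor N): . . . 1 2 3 4
Index 5: author = 3

Answer: cursor 3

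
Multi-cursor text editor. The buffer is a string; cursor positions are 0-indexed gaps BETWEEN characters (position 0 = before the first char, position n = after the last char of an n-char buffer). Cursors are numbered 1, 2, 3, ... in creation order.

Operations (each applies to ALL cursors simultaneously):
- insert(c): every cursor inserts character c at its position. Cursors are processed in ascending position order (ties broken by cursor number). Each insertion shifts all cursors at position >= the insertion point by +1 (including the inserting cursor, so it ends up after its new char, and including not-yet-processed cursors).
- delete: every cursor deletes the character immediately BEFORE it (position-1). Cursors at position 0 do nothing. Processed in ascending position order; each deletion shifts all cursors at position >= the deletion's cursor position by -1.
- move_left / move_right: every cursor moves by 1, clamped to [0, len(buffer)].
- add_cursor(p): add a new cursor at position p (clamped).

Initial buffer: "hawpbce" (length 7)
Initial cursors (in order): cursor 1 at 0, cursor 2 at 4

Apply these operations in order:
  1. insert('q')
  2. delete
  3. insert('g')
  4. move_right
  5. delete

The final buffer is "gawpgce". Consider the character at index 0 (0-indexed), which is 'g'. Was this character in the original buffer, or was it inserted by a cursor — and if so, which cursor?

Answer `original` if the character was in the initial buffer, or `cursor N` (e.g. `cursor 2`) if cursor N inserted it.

Answer: cursor 1

Derivation:
After op 1 (insert('q')): buffer="qhawpqbce" (len 9), cursors c1@1 c2@6, authorship 1....2...
After op 2 (delete): buffer="hawpbce" (len 7), cursors c1@0 c2@4, authorship .......
After op 3 (insert('g')): buffer="ghawpgbce" (len 9), cursors c1@1 c2@6, authorship 1....2...
After op 4 (move_right): buffer="ghawpgbce" (len 9), cursors c1@2 c2@7, authorship 1....2...
After op 5 (delete): buffer="gawpgce" (len 7), cursors c1@1 c2@5, authorship 1...2..
Authorship (.=original, N=cursor N): 1 . . . 2 . .
Index 0: author = 1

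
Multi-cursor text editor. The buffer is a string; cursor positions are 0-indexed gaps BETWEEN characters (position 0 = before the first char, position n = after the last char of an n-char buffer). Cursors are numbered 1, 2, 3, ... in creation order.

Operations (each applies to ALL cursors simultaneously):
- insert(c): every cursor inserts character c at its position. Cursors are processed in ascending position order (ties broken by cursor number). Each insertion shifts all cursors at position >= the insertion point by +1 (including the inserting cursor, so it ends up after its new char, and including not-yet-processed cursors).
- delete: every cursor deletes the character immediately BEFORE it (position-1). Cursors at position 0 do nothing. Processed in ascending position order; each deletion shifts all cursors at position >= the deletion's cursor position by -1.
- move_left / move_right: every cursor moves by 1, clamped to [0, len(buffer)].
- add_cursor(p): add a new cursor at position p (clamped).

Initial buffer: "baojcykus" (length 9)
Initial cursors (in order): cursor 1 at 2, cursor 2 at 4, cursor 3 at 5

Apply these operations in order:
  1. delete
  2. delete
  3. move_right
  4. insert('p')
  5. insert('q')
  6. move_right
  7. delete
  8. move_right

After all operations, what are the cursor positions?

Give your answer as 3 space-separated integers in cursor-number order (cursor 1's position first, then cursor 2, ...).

Answer: 6 6 6

Derivation:
After op 1 (delete): buffer="boykus" (len 6), cursors c1@1 c2@2 c3@2, authorship ......
After op 2 (delete): buffer="ykus" (len 4), cursors c1@0 c2@0 c3@0, authorship ....
After op 3 (move_right): buffer="ykus" (len 4), cursors c1@1 c2@1 c3@1, authorship ....
After op 4 (insert('p')): buffer="ypppkus" (len 7), cursors c1@4 c2@4 c3@4, authorship .123...
After op 5 (insert('q')): buffer="ypppqqqkus" (len 10), cursors c1@7 c2@7 c3@7, authorship .123123...
After op 6 (move_right): buffer="ypppqqqkus" (len 10), cursors c1@8 c2@8 c3@8, authorship .123123...
After op 7 (delete): buffer="ypppqus" (len 7), cursors c1@5 c2@5 c3@5, authorship .1231..
After op 8 (move_right): buffer="ypppqus" (len 7), cursors c1@6 c2@6 c3@6, authorship .1231..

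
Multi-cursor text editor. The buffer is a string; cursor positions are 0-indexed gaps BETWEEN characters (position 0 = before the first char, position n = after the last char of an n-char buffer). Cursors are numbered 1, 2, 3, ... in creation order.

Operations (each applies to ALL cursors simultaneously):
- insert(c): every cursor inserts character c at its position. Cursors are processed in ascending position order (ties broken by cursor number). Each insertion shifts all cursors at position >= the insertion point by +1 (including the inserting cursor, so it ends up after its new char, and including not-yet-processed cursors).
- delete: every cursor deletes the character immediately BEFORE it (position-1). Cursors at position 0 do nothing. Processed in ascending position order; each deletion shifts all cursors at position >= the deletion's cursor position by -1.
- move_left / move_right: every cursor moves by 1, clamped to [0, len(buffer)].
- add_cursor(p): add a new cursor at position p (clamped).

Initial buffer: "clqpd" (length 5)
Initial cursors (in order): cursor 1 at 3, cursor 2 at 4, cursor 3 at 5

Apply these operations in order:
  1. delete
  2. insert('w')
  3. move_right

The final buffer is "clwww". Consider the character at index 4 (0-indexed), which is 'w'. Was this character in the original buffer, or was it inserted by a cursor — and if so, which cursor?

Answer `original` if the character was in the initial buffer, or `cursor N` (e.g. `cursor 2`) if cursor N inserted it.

Answer: cursor 3

Derivation:
After op 1 (delete): buffer="cl" (len 2), cursors c1@2 c2@2 c3@2, authorship ..
After op 2 (insert('w')): buffer="clwww" (len 5), cursors c1@5 c2@5 c3@5, authorship ..123
After op 3 (move_right): buffer="clwww" (len 5), cursors c1@5 c2@5 c3@5, authorship ..123
Authorship (.=original, N=cursor N): . . 1 2 3
Index 4: author = 3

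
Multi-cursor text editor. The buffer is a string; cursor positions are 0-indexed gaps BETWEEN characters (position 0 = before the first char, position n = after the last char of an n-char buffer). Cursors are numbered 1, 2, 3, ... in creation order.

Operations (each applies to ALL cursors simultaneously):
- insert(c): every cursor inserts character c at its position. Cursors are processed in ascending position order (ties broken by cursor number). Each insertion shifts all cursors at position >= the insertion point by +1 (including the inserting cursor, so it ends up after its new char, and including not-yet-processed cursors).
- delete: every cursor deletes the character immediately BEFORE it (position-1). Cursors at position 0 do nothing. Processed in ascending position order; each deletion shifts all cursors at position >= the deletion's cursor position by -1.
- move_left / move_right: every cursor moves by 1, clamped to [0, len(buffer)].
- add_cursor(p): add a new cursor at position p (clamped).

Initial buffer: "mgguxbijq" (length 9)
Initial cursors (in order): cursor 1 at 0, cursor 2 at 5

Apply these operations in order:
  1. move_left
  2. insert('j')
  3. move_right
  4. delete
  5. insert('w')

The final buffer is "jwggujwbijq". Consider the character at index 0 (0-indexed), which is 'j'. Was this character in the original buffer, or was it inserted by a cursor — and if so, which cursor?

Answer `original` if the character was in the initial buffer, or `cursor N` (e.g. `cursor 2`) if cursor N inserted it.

After op 1 (move_left): buffer="mgguxbijq" (len 9), cursors c1@0 c2@4, authorship .........
After op 2 (insert('j')): buffer="jmggujxbijq" (len 11), cursors c1@1 c2@6, authorship 1....2.....
After op 3 (move_right): buffer="jmggujxbijq" (len 11), cursors c1@2 c2@7, authorship 1....2.....
After op 4 (delete): buffer="jggujbijq" (len 9), cursors c1@1 c2@5, authorship 1...2....
After op 5 (insert('w')): buffer="jwggujwbijq" (len 11), cursors c1@2 c2@7, authorship 11...22....
Authorship (.=original, N=cursor N): 1 1 . . . 2 2 . . . .
Index 0: author = 1

Answer: cursor 1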